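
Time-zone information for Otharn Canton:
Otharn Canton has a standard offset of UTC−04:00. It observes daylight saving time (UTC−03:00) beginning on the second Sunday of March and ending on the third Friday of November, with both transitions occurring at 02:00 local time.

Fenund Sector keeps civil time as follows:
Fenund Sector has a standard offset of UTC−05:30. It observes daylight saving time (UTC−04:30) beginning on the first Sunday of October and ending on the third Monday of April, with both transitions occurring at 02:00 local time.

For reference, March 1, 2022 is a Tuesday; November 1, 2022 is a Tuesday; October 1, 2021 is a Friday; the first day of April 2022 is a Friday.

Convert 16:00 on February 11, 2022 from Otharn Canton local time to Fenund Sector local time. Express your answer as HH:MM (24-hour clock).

15:30

1 March 2022 is a Tuesday, so the first Sunday is March 6 and the second is March 13.
1 November 2022 is a Tuesday, so the first Friday is November 4 and the third is November 18.
February 11, 2022 does not fall between 13 March and 18 November, so daylight saving is not in effect and Otharn Canton is at UTC−04:00.
16:00 Otharn Canton + 4h = 20:00 UTC.
1 October 2021 is a Friday, so the first Sunday is October 3.
1 April 2022 is a Friday, so the first Monday is April 4 and the third is April 18.
At the standard offset (UTC−05:30), 20:00 UTC − 5h30m = 14:30 Fenund Sector standard time.
Daylight saving runs 3 October 2021 – 18 April 2022; the standard-time date in Fenund Sector, February 11, 2022, is inside that window, so Fenund Sector is at UTC−04:30.
20:00 UTC − 4h30m = 15:30 Fenund Sector.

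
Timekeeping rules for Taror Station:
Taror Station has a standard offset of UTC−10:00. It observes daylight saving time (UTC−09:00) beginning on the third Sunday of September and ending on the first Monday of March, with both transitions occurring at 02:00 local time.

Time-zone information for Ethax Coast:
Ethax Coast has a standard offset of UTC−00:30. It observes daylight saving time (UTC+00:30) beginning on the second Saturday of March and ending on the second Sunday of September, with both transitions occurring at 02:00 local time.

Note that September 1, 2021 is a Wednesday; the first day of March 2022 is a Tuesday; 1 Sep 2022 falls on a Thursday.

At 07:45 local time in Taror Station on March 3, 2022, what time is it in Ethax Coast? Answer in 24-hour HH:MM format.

16:15

1 September 2021 is a Wednesday, so the first Sunday is September 5 and the third is September 19.
1 March 2022 is a Tuesday, so the first Monday is March 7.
Daylight saving runs 19 September 2021 – 7 March 2022; March 3, 2022 is inside that window, so Taror Station is at UTC−09:00.
07:45 Taror Station + 9h = 16:45 UTC.
1 March 2022 is a Tuesday, so the first Saturday is March 5 and the second is March 12.
1 September 2022 is a Thursday, so the first Sunday is September 4 and the second is September 11.
At the standard offset (UTC−00:30), 16:45 UTC − 0h30m = 16:15 Ethax Coast standard time.
The standard-time date in Ethax Coast, March 3, 2022, is outside the daylight-saving period (12 March – 11 September), so Ethax Coast is on standard time, UTC−00:30.
16:45 UTC − 0h30m = 16:15 Ethax Coast.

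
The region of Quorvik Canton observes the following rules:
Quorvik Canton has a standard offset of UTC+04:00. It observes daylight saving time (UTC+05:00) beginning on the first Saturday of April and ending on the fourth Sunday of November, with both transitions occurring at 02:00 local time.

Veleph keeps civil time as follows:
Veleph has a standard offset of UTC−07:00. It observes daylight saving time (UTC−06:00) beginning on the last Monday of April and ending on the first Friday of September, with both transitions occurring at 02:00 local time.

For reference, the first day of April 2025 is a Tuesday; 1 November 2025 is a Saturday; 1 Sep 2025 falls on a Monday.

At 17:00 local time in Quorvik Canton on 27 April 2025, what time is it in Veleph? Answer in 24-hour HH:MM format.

05:00

1 April 2025 is a Tuesday, so the first Saturday is April 5.
1 November 2025 is a Saturday, so the first Sunday is November 2 and the fourth is November 23.
Daylight saving runs 5 April – 23 November; 27 April 2025 is inside that window, so Quorvik Canton is at UTC+05:00.
17:00 Quorvik Canton − 5h = 12:00 UTC.
1 April 2025 is a Tuesday, so Mondays fall on 7, 14, 21, 28; the last is April 28.
1 September 2025 is a Monday, so the first Friday is September 5.
At the standard offset (UTC−07:00), 12:00 UTC − 7h = 05:00 Veleph standard time.
The standard-time date in Veleph, 27 April 2025, does not fall between 28 April and 5 September, so daylight saving is not in effect and Veleph is at UTC−07:00.
12:00 UTC − 7h = 05:00 Veleph.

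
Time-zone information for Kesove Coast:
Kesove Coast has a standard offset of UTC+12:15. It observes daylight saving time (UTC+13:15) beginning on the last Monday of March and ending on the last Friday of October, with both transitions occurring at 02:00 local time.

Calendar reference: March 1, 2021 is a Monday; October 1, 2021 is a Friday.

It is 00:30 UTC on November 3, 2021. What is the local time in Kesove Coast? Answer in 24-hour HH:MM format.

1 March 2021 is a Monday, so Mondays fall on 1, 8, 15, 22, 29; the last is March 29.
1 October 2021 is a Friday, so Fridays fall on 1, 8, 15, 22, 29; the last is October 29.
At the standard offset (UTC+12:15), 00:30 UTC + 12h15m = 12:45 Kesove Coast standard time.
The standard-time date in Kesove Coast, November 3, 2021, does not fall between 29 March and 29 October, so daylight saving is not in effect and Kesove Coast is at UTC+12:15.
00:30 UTC + 12h15m = 12:45 local.

12:45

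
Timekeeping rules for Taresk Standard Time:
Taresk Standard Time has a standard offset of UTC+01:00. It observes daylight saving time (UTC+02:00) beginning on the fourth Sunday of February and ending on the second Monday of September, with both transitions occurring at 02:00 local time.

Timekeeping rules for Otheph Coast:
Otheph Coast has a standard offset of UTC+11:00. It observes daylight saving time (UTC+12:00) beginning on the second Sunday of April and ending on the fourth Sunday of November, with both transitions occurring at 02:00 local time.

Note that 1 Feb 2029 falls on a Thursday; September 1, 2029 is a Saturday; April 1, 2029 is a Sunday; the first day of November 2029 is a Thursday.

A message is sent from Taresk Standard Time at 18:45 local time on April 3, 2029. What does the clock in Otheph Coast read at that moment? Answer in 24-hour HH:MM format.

03:45

1 February 2029 is a Thursday, so the first Sunday is February 4 and the fourth is February 25.
1 September 2029 is a Saturday, so the first Monday is September 3 and the second is September 10.
April 3, 2029 falls between 25 February and 10 September, so daylight saving is in effect and Taresk Standard Time is at UTC+02:00.
18:45 Taresk Standard Time − 2h = 16:45 UTC.
1 April 2029 is a Sunday, so the first Sunday is April 1 and the second is April 8.
1 November 2029 is a Thursday, so the first Sunday is November 4 and the fourth is November 25.
At the standard offset (UTC+11:00), 16:45 UTC + 11h = 03:45 Otheph Coast standard time (rolling into the next day, 4 April 2029).
Daylight saving runs 8 April – 25 November; the standard-time date in Otheph Coast, April 4, 2029, is outside that window, so Otheph Coast is on standard time at UTC+11:00.
16:45 UTC + 11h = 03:45 Otheph Coast (rolling into the next day, 4 April 2029).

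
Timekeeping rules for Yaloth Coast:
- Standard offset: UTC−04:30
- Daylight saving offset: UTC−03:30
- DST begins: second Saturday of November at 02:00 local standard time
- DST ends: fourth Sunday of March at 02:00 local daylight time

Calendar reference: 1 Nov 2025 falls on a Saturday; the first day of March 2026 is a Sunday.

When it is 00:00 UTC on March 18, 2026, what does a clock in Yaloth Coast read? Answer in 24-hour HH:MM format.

20:30

1 November 2025 is a Saturday, so the first Saturday is November 1 and the second is November 8.
1 March 2026 is a Sunday, so the first Sunday is March 1 and the fourth is March 22.
At the standard offset (UTC−04:30), 00:00 UTC − 4h30m = 19:30 Yaloth Coast standard time (rolling into the previous day, 17 March 2026).
Daylight saving runs 8 November 2025 – 22 March 2026; the standard-time date in Yaloth Coast, March 17, 2026, is inside that window, so Yaloth Coast is at UTC−03:30.
00:00 UTC − 3h30m = 20:30 local (rolling into the previous day, 17 March 2026).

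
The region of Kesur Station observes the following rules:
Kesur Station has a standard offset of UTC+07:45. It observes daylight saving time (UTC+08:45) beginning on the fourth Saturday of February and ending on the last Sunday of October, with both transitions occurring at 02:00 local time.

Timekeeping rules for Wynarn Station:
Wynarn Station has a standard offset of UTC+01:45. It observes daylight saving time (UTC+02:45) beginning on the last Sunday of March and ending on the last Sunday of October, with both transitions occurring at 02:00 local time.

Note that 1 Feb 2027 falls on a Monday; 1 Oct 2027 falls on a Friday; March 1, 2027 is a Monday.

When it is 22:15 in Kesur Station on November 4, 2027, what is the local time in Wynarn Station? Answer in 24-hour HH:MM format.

1 February 2027 is a Monday, so the first Saturday is February 6 and the fourth is February 27.
1 October 2027 is a Friday, so Sundays fall on 3, 10, 17, 24, 31; the last is October 31.
Daylight saving runs 27 February – 31 October; November 4, 2027 is outside that window, so Kesur Station is on standard time at UTC+07:45.
22:15 Kesur Station − 7h45m = 14:30 UTC.
1 March 2027 is a Monday, so Sundays fall on 7, 14, 21, 28; the last is March 28.
1 October 2027 is a Friday, so Sundays fall on 3, 10, 17, 24, 31; the last is October 31.
At the standard offset (UTC+01:45), 14:30 UTC + 1h45m = 16:15 Wynarn Station standard time.
The standard-time date in Wynarn Station, November 4, 2027, does not fall between 28 March and 31 October, so daylight saving is not in effect and Wynarn Station is at UTC+01:45.
14:30 UTC + 1h45m = 16:15 Wynarn Station.

16:15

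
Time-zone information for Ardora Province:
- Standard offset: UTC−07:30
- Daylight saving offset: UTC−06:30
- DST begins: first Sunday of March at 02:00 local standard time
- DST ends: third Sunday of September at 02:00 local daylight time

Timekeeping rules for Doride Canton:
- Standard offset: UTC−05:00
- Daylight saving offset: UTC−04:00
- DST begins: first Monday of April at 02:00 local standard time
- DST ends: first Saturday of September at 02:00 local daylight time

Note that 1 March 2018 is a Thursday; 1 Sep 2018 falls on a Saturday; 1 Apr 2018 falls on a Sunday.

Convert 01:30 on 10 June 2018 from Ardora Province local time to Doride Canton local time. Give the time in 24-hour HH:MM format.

1 March 2018 is a Thursday, so the first Sunday is March 4.
1 September 2018 is a Saturday, so the first Sunday is September 2 and the third is September 16.
10 June 2018 lies within the daylight-saving period (4 March – 16 September), so Ardora Province is on daylight time, UTC−06:30.
01:30 Ardora Province + 6h30m = 08:00 UTC.
1 April 2018 is a Sunday, so the first Monday is April 2.
1 September 2018 is a Saturday, so the first Saturday is September 1.
At the standard offset (UTC−05:00), 08:00 UTC − 5h = 03:00 Doride Canton standard time.
Daylight saving runs 2 April – 1 September; the standard-time date in Doride Canton, 10 June 2018, is inside that window, so Doride Canton is at UTC−04:00.
08:00 UTC − 4h = 04:00 Doride Canton.

04:00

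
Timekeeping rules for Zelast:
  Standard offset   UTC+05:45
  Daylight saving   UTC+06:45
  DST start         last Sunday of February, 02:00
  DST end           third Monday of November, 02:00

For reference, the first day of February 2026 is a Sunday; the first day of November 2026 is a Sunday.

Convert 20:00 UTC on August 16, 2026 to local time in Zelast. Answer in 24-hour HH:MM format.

02:45

1 February 2026 is a Sunday, so Sundays fall on 1, 8, 15, 22; the last is February 22.
1 November 2026 is a Sunday, so the first Monday is November 2 and the third is November 16.
At the standard offset (UTC+05:45), 20:00 UTC + 5h45m = 01:45 Zelast standard time (rolling into the next day, 17 August 2026).
Daylight saving runs 22 February – 16 November; the standard-time date in Zelast, August 17, 2026, is inside that window, so Zelast is at UTC+06:45.
20:00 UTC + 6h45m = 02:45 local (rolling into the next day, 17 August 2026).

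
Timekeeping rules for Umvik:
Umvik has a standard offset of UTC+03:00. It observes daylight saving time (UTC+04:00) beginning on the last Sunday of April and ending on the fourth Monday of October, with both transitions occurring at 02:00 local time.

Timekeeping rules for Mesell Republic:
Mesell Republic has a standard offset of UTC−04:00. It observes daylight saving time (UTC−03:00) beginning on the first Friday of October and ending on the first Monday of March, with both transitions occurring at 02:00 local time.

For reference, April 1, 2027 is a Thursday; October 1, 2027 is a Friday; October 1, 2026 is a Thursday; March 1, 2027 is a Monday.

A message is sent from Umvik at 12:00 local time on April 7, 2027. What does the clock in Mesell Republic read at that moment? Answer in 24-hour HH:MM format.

1 April 2027 is a Thursday, so Sundays fall on 4, 11, 18, 25; the last is April 25.
1 October 2027 is a Friday, so the first Monday is October 4 and the fourth is October 25.
April 7, 2027 does not fall between 25 April and 25 October, so daylight saving is not in effect and Umvik is at UTC+03:00.
12:00 Umvik − 3h = 09:00 UTC.
1 October 2026 is a Thursday, so the first Friday is October 2.
1 March 2027 is a Monday, so the first Monday is March 1.
At the standard offset (UTC−04:00), 09:00 UTC − 4h = 05:00 Mesell Republic standard time.
Daylight saving runs 2 October 2026 – 1 March 2027; the standard-time date in Mesell Republic, April 7, 2027, is outside that window, so Mesell Republic is on standard time at UTC−04:00.
09:00 UTC − 4h = 05:00 Mesell Republic.

05:00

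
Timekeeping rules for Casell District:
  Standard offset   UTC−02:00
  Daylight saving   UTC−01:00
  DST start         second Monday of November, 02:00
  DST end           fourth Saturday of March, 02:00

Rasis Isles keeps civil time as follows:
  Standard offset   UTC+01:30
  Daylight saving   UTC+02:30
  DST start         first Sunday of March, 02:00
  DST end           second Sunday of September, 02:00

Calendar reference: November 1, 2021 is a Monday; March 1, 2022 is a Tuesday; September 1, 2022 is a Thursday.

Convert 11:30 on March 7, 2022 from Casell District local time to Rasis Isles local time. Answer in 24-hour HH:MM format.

15:00

1 November 2021 is a Monday, so the first Monday is November 1 and the second is November 8.
1 March 2022 is a Tuesday, so the first Saturday is March 5 and the fourth is March 26.
March 7, 2022 lies within the daylight-saving period (8 November 2021 – 26 March 2022), so Casell District is on daylight time, UTC−01:00.
11:30 Casell District + 1h = 12:30 UTC.
1 March 2022 is a Tuesday, so the first Sunday is March 6.
1 September 2022 is a Thursday, so the first Sunday is September 4 and the second is September 11.
At the standard offset (UTC+01:30), 12:30 UTC + 1h30m = 14:00 Rasis Isles standard time.
Daylight saving runs 6 March – 11 September; the standard-time date in Rasis Isles, March 7, 2022, is inside that window, so Rasis Isles is at UTC+02:30.
12:30 UTC + 2h30m = 15:00 Rasis Isles.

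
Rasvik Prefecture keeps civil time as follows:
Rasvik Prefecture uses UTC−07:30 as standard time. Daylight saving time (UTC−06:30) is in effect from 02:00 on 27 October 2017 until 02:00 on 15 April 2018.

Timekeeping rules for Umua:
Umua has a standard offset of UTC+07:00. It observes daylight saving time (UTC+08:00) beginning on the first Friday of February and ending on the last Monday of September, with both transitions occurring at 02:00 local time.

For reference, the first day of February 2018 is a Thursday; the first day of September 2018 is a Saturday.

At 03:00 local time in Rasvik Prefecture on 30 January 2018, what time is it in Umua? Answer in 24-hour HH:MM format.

30 January 2018 lies within the daylight-saving period (27 October 2017 – 15 April 2018), so Rasvik Prefecture is on daylight time, UTC−06:30.
03:00 Rasvik Prefecture + 6h30m = 09:30 UTC.
1 February 2018 is a Thursday, so the first Friday is February 2.
1 September 2018 is a Saturday, so Mondays fall on 3, 10, 17, 24; the last is September 24.
At the standard offset (UTC+07:00), 09:30 UTC + 7h = 16:30 Umua standard time.
Daylight saving runs 2 February – 24 September; the standard-time date in Umua, 30 January 2018, is outside that window, so Umua is on standard time at UTC+07:00.
09:30 UTC + 7h = 16:30 Umua.

16:30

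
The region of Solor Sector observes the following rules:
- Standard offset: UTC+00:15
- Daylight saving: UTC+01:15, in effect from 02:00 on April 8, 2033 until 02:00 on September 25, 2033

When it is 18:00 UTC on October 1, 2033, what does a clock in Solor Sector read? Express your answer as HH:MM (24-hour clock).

At the standard offset (UTC+00:15), 18:00 UTC + 0h15m = 18:15 Solor Sector standard time.
The standard-time date in Solor Sector, October 1, 2033, is outside the daylight-saving period (8 April – 25 September), so Solor Sector is on standard time, UTC+00:15.
18:00 UTC + 0h15m = 18:15 local.

18:15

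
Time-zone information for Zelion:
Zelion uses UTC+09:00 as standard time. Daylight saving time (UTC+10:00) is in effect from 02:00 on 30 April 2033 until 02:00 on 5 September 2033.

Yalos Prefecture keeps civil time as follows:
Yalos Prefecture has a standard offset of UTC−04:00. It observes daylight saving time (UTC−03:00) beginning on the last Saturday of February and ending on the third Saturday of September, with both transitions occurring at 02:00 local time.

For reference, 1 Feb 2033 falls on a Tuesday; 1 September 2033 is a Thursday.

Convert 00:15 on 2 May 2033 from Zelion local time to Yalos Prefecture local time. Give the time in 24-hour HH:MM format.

2 May 2033 falls between 30 April and 5 September, so daylight saving is in effect and Zelion is at UTC+10:00.
00:15 Zelion − 10h = 14:15 UTC (rolling into the previous day, 1 May 2033).
1 February 2033 is a Tuesday, so Saturdays fall on 5, 12, 19, 26; the last is February 26.
1 September 2033 is a Thursday, so the first Saturday is September 3 and the third is September 17.
At the standard offset (UTC−04:00), 14:15 UTC − 4h = 10:15 Yalos Prefecture standard time.
Daylight saving runs 26 February – 17 September; the standard-time date in Yalos Prefecture, 1 May 2033, is inside that window, so Yalos Prefecture is at UTC−03:00.
14:15 UTC − 3h = 11:15 Yalos Prefecture.

11:15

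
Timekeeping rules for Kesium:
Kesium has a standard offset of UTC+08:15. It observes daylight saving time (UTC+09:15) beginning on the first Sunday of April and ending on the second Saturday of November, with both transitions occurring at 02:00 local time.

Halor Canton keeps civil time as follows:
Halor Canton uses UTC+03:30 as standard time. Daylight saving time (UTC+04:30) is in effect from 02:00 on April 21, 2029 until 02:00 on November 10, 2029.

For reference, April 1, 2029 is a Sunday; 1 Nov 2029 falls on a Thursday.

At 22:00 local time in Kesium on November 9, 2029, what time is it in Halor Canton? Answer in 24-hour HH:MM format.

1 April 2029 is a Sunday, so the first Sunday is April 1.
1 November 2029 is a Thursday, so the first Saturday is November 3 and the second is November 10.
November 9, 2029 falls between 1 April and 10 November, so daylight saving is in effect and Kesium is at UTC+09:15.
22:00 Kesium − 9h15m = 12:45 UTC.
At the standard offset (UTC+03:30), 12:45 UTC + 3h30m = 16:15 Halor Canton standard time.
The standard-time date in Halor Canton, November 9, 2029, falls between 21 April and 10 November, so daylight saving is in effect and Halor Canton is at UTC+04:30.
12:45 UTC + 4h30m = 17:15 Halor Canton.

17:15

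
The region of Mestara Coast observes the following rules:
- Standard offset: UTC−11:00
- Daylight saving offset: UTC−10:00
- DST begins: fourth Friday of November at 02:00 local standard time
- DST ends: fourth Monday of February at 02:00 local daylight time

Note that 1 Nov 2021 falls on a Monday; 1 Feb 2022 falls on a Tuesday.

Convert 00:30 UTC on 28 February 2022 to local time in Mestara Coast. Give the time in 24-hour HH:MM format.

14:30

1 November 2021 is a Monday, so the first Friday is November 5 and the fourth is November 26.
1 February 2022 is a Tuesday, so the first Monday is February 7 and the fourth is February 28.
At the standard offset (UTC−11:00), 00:30 UTC − 11h = 13:30 Mestara Coast standard time (rolling into the previous day, 27 February 2022).
The standard-time date in Mestara Coast, 27 February 2022, falls between 26 November 2021 and 28 February 2022, so daylight saving is in effect and Mestara Coast is at UTC−10:00.
00:30 UTC − 10h = 14:30 local (rolling into the previous day, 27 February 2022).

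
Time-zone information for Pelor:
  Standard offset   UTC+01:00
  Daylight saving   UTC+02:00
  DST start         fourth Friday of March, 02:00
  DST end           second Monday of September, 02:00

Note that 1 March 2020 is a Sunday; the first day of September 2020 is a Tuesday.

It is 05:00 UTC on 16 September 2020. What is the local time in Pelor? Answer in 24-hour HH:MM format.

06:00

1 March 2020 is a Sunday, so the first Friday is March 6 and the fourth is March 27.
1 September 2020 is a Tuesday, so the first Monday is September 7 and the second is September 14.
At the standard offset (UTC+01:00), 05:00 UTC + 1h = 06:00 Pelor standard time.
The standard-time date in Pelor, 16 September 2020, does not fall between 27 March and 14 September, so daylight saving is not in effect and Pelor is at UTC+01:00.
05:00 UTC + 1h = 06:00 local.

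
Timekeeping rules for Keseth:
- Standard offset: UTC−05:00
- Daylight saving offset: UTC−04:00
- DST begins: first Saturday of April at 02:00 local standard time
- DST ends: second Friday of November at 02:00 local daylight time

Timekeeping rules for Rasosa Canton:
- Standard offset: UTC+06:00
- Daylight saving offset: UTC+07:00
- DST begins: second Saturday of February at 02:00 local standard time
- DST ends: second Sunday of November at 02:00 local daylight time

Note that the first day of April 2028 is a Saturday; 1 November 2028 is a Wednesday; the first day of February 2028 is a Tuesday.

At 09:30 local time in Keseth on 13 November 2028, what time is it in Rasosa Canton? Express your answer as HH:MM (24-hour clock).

1 April 2028 is a Saturday, so the first Saturday is April 1.
1 November 2028 is a Wednesday, so the first Friday is November 3 and the second is November 10.
13 November 2028 does not fall between 1 April and 10 November, so daylight saving is not in effect and Keseth is at UTC−05:00.
09:30 Keseth + 5h = 14:30 UTC.
1 February 2028 is a Tuesday, so the first Saturday is February 5 and the second is February 12.
1 November 2028 is a Wednesday, so the first Sunday is November 5 and the second is November 12.
At the standard offset (UTC+06:00), 14:30 UTC + 6h = 20:30 Rasosa Canton standard time.
The standard-time date in Rasosa Canton, 13 November 2028, is outside the daylight-saving period (12 February – 12 November), so Rasosa Canton is on standard time, UTC+06:00.
14:30 UTC + 6h = 20:30 Rasosa Canton.

20:30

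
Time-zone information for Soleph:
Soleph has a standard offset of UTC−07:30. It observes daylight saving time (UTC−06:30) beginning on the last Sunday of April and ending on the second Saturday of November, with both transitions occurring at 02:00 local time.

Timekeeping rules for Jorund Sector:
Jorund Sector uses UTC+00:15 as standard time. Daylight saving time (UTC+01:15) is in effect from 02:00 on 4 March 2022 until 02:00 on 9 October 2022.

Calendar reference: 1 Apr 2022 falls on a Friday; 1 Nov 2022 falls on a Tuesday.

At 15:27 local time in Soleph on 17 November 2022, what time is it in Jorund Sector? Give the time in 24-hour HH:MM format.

1 April 2022 is a Friday, so Sundays fall on 3, 10, 17, 24; the last is April 24.
1 November 2022 is a Tuesday, so the first Saturday is November 5 and the second is November 12.
Daylight saving runs 24 April – 12 November; 17 November 2022 is outside that window, so Soleph is on standard time at UTC−07:30.
15:27 Soleph + 7h30m = 22:57 UTC.
At the standard offset (UTC+00:15), 22:57 UTC + 0h15m = 23:12 Jorund Sector standard time.
The standard-time date in Jorund Sector, 17 November 2022, does not fall between 4 March and 9 October, so daylight saving is not in effect and Jorund Sector is at UTC+00:15.
22:57 UTC + 0h15m = 23:12 Jorund Sector.

23:12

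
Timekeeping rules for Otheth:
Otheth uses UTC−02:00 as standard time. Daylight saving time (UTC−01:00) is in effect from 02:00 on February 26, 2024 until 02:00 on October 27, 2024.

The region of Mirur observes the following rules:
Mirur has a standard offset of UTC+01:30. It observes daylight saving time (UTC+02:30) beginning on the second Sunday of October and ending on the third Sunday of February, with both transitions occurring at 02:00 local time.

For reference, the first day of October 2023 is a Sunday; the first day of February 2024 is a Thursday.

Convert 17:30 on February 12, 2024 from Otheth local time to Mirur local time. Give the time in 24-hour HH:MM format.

February 12, 2024 does not fall between 26 February and 27 October, so daylight saving is not in effect and Otheth is at UTC−02:00.
17:30 Otheth + 2h = 19:30 UTC.
1 October 2023 is a Sunday, so the first Sunday is October 1 and the second is October 8.
1 February 2024 is a Thursday, so the first Sunday is February 4 and the third is February 18.
At the standard offset (UTC+01:30), 19:30 UTC + 1h30m = 21:00 Mirur standard time.
The standard-time date in Mirur, February 12, 2024, falls between 8 October 2023 and 18 February 2024, so daylight saving is in effect and Mirur is at UTC+02:30.
19:30 UTC + 2h30m = 22:00 Mirur.

22:00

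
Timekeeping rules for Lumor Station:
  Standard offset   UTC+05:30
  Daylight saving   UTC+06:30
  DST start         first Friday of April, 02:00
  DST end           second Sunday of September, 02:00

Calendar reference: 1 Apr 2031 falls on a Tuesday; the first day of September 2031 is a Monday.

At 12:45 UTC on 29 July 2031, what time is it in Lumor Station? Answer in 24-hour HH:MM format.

19:15

1 April 2031 is a Tuesday, so the first Friday is April 4.
1 September 2031 is a Monday, so the first Sunday is September 7 and the second is September 14.
At the standard offset (UTC+05:30), 12:45 UTC + 5h30m = 18:15 Lumor Station standard time.
Daylight saving runs 4 April – 14 September; the standard-time date in Lumor Station, 29 July 2031, is inside that window, so Lumor Station is at UTC+06:30.
12:45 UTC + 6h30m = 19:15 local.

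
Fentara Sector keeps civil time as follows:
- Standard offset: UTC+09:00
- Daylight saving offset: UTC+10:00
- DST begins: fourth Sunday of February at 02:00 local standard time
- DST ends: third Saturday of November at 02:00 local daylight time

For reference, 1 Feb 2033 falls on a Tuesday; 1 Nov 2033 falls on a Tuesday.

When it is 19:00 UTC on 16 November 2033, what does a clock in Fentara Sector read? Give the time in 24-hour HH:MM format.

05:00

1 February 2033 is a Tuesday, so the first Sunday is February 6 and the fourth is February 27.
1 November 2033 is a Tuesday, so the first Saturday is November 5 and the third is November 19.
At the standard offset (UTC+09:00), 19:00 UTC + 9h = 04:00 Fentara Sector standard time (rolling into the next day, 17 November 2033).
The standard-time date in Fentara Sector, 17 November 2033, lies within the daylight-saving period (27 February – 19 November), so Fentara Sector is on daylight time, UTC+10:00.
19:00 UTC + 10h = 05:00 local (rolling into the next day, 17 November 2033).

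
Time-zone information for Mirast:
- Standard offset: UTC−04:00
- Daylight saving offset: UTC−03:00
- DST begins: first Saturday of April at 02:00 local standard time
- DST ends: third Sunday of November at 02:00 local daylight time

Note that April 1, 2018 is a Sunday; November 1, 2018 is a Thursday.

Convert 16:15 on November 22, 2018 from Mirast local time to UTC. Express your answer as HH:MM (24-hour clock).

1 April 2018 is a Sunday, so the first Saturday is April 7.
1 November 2018 is a Thursday, so the first Sunday is November 4 and the third is November 18.
November 22, 2018 is outside the daylight-saving period (7 April – 18 November), so Mirast is on standard time, UTC−04:00.
16:15 local + 4h = 20:15 UTC.

20:15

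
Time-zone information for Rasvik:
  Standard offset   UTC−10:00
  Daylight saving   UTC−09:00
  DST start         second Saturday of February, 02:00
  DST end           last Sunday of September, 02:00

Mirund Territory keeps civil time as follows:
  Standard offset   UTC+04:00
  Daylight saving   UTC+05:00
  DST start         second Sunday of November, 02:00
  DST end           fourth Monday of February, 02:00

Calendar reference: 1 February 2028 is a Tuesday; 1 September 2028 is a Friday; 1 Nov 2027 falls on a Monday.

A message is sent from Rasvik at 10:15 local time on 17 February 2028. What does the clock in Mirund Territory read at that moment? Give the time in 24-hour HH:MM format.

00:15

1 February 2028 is a Tuesday, so the first Saturday is February 5 and the second is February 12.
1 September 2028 is a Friday, so Sundays fall on 3, 10, 17, 24; the last is September 24.
Daylight saving runs 12 February – 24 September; 17 February 2028 is inside that window, so Rasvik is at UTC−09:00.
10:15 Rasvik + 9h = 19:15 UTC.
1 November 2027 is a Monday, so the first Sunday is November 7 and the second is November 14.
1 February 2028 is a Tuesday, so the first Monday is February 7 and the fourth is February 28.
At the standard offset (UTC+04:00), 19:15 UTC + 4h = 23:15 Mirund Territory standard time.
Daylight saving runs 14 November 2027 – 28 February 2028; the standard-time date in Mirund Territory, 17 February 2028, is inside that window, so Mirund Territory is at UTC+05:00.
19:15 UTC + 5h = 00:15 Mirund Territory (rolling into the next day, 18 February 2028).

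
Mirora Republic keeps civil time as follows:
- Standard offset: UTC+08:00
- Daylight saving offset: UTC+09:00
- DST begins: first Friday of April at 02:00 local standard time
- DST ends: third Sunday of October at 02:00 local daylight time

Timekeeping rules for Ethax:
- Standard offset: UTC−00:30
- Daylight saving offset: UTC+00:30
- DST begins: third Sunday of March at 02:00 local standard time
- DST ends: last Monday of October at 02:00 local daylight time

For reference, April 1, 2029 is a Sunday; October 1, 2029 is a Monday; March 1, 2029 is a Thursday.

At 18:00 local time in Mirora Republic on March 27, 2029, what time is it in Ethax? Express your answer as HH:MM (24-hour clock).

10:30

1 April 2029 is a Sunday, so the first Friday is April 6.
1 October 2029 is a Monday, so the first Sunday is October 7 and the third is October 21.
March 27, 2029 is outside the daylight-saving period (6 April – 21 October), so Mirora Republic is on standard time, UTC+08:00.
18:00 Mirora Republic − 8h = 10:00 UTC.
1 March 2029 is a Thursday, so the first Sunday is March 4 and the third is March 18.
1 October 2029 is a Monday, so Mondays fall on 1, 8, 15, 22, 29; the last is October 29.
At the standard offset (UTC−00:30), 10:00 UTC − 0h30m = 09:30 Ethax standard time.
The standard-time date in Ethax, March 27, 2029, lies within the daylight-saving period (18 March – 29 October), so Ethax is on daylight time, UTC+00:30.
10:00 UTC + 0h30m = 10:30 Ethax.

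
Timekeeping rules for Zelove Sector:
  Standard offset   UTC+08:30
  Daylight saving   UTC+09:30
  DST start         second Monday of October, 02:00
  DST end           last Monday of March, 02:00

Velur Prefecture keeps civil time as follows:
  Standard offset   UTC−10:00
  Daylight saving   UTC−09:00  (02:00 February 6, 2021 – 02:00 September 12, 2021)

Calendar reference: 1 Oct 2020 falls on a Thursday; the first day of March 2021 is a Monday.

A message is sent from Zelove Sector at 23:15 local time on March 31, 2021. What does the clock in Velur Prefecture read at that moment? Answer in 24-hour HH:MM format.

1 October 2020 is a Thursday, so the first Monday is October 5 and the second is October 12.
1 March 2021 is a Monday, so Mondays fall on 1, 8, 15, 22, 29; the last is March 29.
March 31, 2021 is outside the daylight-saving period (12 October 2020 – 29 March 2021), so Zelove Sector is on standard time, UTC+08:30.
23:15 Zelove Sector − 8h30m = 14:45 UTC.
At the standard offset (UTC−10:00), 14:45 UTC − 10h = 04:45 Velur Prefecture standard time.
Daylight saving runs 6 February – 12 September; the standard-time date in Velur Prefecture, March 31, 2021, is inside that window, so Velur Prefecture is at UTC−09:00.
14:45 UTC − 9h = 05:45 Velur Prefecture.

05:45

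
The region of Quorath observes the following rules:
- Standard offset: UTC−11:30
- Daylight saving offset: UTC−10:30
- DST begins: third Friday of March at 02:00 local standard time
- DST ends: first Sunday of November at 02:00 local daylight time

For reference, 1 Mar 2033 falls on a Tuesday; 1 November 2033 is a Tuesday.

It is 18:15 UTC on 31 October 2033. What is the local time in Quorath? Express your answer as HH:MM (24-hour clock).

1 March 2033 is a Tuesday, so the first Friday is March 4 and the third is March 18.
1 November 2033 is a Tuesday, so the first Sunday is November 6.
At the standard offset (UTC−11:30), 18:15 UTC − 11h30m = 06:45 Quorath standard time.
The standard-time date in Quorath, 31 October 2033, falls between 18 March and 6 November, so daylight saving is in effect and Quorath is at UTC−10:30.
18:15 UTC − 10h30m = 07:45 local.

07:45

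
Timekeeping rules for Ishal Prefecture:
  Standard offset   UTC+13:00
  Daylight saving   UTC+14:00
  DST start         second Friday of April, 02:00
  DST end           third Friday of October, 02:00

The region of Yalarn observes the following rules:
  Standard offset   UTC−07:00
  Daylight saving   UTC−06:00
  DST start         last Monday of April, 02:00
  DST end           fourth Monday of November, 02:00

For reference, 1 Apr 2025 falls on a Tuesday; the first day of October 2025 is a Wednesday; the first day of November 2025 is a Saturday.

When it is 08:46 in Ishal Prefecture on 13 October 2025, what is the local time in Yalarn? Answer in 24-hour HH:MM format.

1 April 2025 is a Tuesday, so the first Friday is April 4 and the second is April 11.
1 October 2025 is a Wednesday, so the first Friday is October 3 and the third is October 17.
13 October 2025 lies within the daylight-saving period (11 April – 17 October), so Ishal Prefecture is on daylight time, UTC+14:00.
08:46 Ishal Prefecture − 14h = 18:46 UTC (rolling into the previous day, 12 October 2025).
1 April 2025 is a Tuesday, so Mondays fall on 7, 14, 21, 28; the last is April 28.
1 November 2025 is a Saturday, so the first Monday is November 3 and the fourth is November 24.
At the standard offset (UTC−07:00), 18:46 UTC − 7h = 11:46 Yalarn standard time.
The standard-time date in Yalarn, 12 October 2025, falls between 28 April and 24 November, so daylight saving is in effect and Yalarn is at UTC−06:00.
18:46 UTC − 6h = 12:46 Yalarn.

12:46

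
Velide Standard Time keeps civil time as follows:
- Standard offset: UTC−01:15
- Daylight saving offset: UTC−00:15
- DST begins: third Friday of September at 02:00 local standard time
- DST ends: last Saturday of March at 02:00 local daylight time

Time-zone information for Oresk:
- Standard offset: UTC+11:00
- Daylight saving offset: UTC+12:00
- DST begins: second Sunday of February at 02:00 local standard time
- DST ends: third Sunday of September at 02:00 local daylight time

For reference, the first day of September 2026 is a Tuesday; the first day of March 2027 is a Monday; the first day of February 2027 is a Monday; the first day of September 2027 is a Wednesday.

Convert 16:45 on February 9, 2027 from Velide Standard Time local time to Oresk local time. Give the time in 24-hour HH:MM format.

1 September 2026 is a Tuesday, so the first Friday is September 4 and the third is September 18.
1 March 2027 is a Monday, so Saturdays fall on 6, 13, 20, 27; the last is March 27.
February 9, 2027 lies within the daylight-saving period (18 September 2026 – 27 March 2027), so Velide Standard Time is on daylight time, UTC−00:15.
16:45 Velide Standard Time + 0h15m = 17:00 UTC.
1 February 2027 is a Monday, so the first Sunday is February 7 and the second is February 14.
1 September 2027 is a Wednesday, so the first Sunday is September 5 and the third is September 19.
At the standard offset (UTC+11:00), 17:00 UTC + 11h = 04:00 Oresk standard time (rolling into the next day, 10 February 2027).
The standard-time date in Oresk, February 10, 2027, is outside the daylight-saving period (14 February – 19 September), so Oresk is on standard time, UTC+11:00.
17:00 UTC + 11h = 04:00 Oresk (rolling into the next day, 10 February 2027).

04:00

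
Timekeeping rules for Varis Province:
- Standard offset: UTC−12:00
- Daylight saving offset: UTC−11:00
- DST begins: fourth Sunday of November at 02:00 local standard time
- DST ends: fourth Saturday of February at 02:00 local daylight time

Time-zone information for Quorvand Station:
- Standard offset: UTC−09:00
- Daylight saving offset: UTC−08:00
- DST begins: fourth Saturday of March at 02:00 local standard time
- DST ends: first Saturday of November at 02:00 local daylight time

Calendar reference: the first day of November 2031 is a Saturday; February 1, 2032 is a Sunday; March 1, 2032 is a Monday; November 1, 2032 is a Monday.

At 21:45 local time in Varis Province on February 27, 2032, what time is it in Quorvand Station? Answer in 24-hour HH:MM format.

1 November 2031 is a Saturday, so the first Sunday is November 2 and the fourth is November 23.
1 February 2032 is a Sunday, so the first Saturday is February 7 and the fourth is February 28.
Daylight saving runs 23 November 2031 – 28 February 2032; February 27, 2032 is inside that window, so Varis Province is at UTC−11:00.
21:45 Varis Province + 11h = 08:45 UTC (rolling into the next day, 28 February 2032).
1 March 2032 is a Monday, so the first Saturday is March 6 and the fourth is March 27.
1 November 2032 is a Monday, so the first Saturday is November 6.
At the standard offset (UTC−09:00), 08:45 UTC − 9h = 23:45 Quorvand Station standard time (rolling into the previous day, 27 February 2032).
Daylight saving runs 27 March – 6 November; the standard-time date in Quorvand Station, February 27, 2032, is outside that window, so Quorvand Station is on standard time at UTC−09:00.
08:45 UTC − 9h = 23:45 Quorvand Station (rolling into the previous day, 27 February 2032).

23:45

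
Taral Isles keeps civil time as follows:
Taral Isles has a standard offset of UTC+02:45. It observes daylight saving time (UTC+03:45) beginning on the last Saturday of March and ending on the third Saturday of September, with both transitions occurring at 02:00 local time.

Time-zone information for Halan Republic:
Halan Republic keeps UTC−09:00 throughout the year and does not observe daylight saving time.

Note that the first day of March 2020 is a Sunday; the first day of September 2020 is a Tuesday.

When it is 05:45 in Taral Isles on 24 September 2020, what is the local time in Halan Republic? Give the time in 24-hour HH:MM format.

1 March 2020 is a Sunday, so Saturdays fall on 7, 14, 21, 28; the last is March 28.
1 September 2020 is a Tuesday, so the first Saturday is September 5 and the third is September 19.
Daylight saving runs 28 March – 19 September; 24 September 2020 is outside that window, so Taral Isles is on standard time at UTC+02:45.
05:45 Taral Isles − 2h45m = 03:00 UTC.
Halan Republic has no daylight saving, so its offset is UTC−09:00 year-round.
03:00 UTC − 9h = 18:00 Halan Republic (rolling into the previous day, 23 September 2020).

18:00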